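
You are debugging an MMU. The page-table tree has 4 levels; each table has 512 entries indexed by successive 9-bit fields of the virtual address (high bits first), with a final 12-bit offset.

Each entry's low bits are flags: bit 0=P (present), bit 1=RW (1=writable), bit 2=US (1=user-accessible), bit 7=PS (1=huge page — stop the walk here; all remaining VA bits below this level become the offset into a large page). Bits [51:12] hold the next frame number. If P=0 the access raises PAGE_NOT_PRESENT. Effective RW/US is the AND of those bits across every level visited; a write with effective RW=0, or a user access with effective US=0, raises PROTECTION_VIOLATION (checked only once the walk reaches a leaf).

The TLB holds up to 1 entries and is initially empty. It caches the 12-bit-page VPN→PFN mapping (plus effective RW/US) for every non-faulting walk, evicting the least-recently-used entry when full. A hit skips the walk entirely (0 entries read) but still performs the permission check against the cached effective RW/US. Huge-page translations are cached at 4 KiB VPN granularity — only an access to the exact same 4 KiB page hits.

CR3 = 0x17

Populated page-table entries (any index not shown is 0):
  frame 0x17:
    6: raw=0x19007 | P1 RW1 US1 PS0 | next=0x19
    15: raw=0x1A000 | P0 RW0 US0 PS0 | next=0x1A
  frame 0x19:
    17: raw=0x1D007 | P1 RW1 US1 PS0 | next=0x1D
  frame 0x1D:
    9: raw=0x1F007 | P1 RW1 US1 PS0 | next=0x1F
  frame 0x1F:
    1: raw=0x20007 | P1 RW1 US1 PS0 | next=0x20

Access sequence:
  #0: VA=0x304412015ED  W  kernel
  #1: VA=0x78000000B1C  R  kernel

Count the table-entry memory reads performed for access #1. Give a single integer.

Per-access translation:
#0 VA=0x304412015ED (w,kernel):
  L0 @0x17[6] → 0x19007  P=1,RW=1,US=1,PS=0
  L1 @0x19[17] → 0x1D007  P=1,RW=1,US=1,PS=0
  L2 @0x1D[9] → 0x1F007  P=1,RW=1,US=1,PS=0
  L3 @0x1F[1] → 0x20007  P=1,RW=1,US=1,PS=0
  → PA=0x205ED  (4 entries read)
#1 VA=0x78000000B1C (r,kernel):
  L0 @0x17[15] → 0x1A000  P=0,RW=0,US=0,PS=0
  ⇒ fault: PAGE_NOT_PRESENT  — 1 lookups

Entries read for #1: 1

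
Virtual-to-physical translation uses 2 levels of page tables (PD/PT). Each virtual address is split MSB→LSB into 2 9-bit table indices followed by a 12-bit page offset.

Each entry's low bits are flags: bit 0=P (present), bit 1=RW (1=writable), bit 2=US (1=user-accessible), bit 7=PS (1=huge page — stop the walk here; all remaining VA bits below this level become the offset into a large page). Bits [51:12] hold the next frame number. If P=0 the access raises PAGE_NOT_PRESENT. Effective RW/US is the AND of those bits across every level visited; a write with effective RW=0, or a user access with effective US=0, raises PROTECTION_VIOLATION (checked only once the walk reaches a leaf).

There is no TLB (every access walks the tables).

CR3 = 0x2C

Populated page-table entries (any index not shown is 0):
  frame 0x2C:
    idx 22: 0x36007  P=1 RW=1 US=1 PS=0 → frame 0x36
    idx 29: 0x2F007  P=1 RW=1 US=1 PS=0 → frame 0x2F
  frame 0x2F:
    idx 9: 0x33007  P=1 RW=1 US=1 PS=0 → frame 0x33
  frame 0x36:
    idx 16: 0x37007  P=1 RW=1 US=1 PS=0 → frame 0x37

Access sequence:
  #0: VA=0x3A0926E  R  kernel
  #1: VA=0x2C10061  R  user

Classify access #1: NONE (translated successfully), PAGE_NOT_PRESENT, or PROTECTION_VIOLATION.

Trace:
#0 VA=0x3A0926E (r,kernel):
  L0 @0x2C[29] → 0x2F007  P=1,RW=1,US=1,PS=0
  L1 @0x2F[9] → 0x33007  P=1,RW=1,US=1,PS=0
  → PA=0x3326E  (2 entries read)
#1 VA=0x2C10061 (r,user):
  L0 @0x2C[22] → 0x36007  P=1,RW=1,US=1,PS=0
  L1 @0x36[16] → 0x37007  P=1,RW=1,US=1,PS=0
  → PA=0x37061  (2 entries read)

Access #1 fault: NONE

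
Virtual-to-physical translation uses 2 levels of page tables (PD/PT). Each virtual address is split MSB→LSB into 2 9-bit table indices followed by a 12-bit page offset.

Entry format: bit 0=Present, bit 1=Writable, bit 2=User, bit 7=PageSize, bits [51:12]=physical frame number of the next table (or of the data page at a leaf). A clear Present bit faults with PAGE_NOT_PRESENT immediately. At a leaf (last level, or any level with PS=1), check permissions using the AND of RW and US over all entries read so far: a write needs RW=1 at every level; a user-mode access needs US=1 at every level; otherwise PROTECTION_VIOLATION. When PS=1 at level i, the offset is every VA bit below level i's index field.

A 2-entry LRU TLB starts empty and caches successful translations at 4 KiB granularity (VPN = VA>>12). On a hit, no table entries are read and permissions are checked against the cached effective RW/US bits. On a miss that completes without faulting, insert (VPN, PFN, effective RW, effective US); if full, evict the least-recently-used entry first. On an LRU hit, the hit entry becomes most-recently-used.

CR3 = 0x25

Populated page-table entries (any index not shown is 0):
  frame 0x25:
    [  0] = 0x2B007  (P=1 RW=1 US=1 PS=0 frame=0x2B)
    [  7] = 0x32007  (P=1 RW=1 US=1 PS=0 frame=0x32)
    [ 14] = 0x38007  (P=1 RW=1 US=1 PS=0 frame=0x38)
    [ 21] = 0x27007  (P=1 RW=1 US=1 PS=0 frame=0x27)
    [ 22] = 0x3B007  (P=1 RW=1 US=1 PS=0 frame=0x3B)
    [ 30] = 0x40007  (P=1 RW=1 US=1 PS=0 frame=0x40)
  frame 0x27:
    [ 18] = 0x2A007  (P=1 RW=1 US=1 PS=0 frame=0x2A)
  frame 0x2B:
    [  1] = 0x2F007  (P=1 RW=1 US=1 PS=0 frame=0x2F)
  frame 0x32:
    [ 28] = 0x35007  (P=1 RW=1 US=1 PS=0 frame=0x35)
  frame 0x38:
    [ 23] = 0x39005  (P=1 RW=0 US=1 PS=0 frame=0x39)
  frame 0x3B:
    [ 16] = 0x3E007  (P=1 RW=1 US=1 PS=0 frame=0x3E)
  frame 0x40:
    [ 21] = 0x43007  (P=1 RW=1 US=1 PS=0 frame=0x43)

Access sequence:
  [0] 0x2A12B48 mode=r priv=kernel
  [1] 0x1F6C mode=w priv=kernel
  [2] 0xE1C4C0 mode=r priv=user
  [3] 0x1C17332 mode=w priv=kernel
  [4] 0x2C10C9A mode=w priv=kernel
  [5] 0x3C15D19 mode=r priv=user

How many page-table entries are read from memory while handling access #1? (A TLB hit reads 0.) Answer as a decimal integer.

Trace:
#0 VA=0x2A12B48 (r,kernel):
  L0 @0x25[21] → 0x27007  P=1,RW=1,US=1,PS=0
  L1 @0x27[18] → 0x2A007  P=1,RW=1,US=1,PS=0
  ⇒ phys 0x2AB48  [2 reads]
#1 VA=0x1F6C (w,kernel):
  L0 @0x25[0] → 0x2B007  P=1,RW=1,US=1,PS=0
  L1 @0x2B[1] → 0x2F007  P=1,RW=1,US=1,PS=0
  ⇒ phys 0x2FF6C  [2 reads]
#2 VA=0xE1C4C0 (r,user):
  L0 @0x25[7] → 0x32007  P=1,RW=1,US=1,PS=0
  L1 @0x32[28] → 0x35007  P=1,RW=1,US=1,PS=0
  ⇒ phys 0x354C0  [2 reads]
#3 VA=0x1C17332 (w,kernel):
  L0 @0x25[14] → 0x38007  P=1,RW=1,US=1,PS=0
  L1 @0x38[23] → 0x39005  P=1,RW=0,US=1,PS=0
  → PROTECTION_VIOLATION  (2 entries read)
#4 VA=0x2C10C9A (w,kernel):
  L0 @0x25[22] → 0x3B007  P=1,RW=1,US=1,PS=0
  L1 @0x3B[16] → 0x3E007  P=1,RW=1,US=1,PS=0
  ⇒ phys 0x3EC9A  [2 reads]
#5 VA=0x3C15D19 (r,user):
  L0 @0x25[30] → 0x40007  P=1,RW=1,US=1,PS=0
  L1 @0x40[21] → 0x43007  P=1,RW=1,US=1,PS=0
  ⇒ phys 0x43D19  [2 reads]

Entries read for #1: 2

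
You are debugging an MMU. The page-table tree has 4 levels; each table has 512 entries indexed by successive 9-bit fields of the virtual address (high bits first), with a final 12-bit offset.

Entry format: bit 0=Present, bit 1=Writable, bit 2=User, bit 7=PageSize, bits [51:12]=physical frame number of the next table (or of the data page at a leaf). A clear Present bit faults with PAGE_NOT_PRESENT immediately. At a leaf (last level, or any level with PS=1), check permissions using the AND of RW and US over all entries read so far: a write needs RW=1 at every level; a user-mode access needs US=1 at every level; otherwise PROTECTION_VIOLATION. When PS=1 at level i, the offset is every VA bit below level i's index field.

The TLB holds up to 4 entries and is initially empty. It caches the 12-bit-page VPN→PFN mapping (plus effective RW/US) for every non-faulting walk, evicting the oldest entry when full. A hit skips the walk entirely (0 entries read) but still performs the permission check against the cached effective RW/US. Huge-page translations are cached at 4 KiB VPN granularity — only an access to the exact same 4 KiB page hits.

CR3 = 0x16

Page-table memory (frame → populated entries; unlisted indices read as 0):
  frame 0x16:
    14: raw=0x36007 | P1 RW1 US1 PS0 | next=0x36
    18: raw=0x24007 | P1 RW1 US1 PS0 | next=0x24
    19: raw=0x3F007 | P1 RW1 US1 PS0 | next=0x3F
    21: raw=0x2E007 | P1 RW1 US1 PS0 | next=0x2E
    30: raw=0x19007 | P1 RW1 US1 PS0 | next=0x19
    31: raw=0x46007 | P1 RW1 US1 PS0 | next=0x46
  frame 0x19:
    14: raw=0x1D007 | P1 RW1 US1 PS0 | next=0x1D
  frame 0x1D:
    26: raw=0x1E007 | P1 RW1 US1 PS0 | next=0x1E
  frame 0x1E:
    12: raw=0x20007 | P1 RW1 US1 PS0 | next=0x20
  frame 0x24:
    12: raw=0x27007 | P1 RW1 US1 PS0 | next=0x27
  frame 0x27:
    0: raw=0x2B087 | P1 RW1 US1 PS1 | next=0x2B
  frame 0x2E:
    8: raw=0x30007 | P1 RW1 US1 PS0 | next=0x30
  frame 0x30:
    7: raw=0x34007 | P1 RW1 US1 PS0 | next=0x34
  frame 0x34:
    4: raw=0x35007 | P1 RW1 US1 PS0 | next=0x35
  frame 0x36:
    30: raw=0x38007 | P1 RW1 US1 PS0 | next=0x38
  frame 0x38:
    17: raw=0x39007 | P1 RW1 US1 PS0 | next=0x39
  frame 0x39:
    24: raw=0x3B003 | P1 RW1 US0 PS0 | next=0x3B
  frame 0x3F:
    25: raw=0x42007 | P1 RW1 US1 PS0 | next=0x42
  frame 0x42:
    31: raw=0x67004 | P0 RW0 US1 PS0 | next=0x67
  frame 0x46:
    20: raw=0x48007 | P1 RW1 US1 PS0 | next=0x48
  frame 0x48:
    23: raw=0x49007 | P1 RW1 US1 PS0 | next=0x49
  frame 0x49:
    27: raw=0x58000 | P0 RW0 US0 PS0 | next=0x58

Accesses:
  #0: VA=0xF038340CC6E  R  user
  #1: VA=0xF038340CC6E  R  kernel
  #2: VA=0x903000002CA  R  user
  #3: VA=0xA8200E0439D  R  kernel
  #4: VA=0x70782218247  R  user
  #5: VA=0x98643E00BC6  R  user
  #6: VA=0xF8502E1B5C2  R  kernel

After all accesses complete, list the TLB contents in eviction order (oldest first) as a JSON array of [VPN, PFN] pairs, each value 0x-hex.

Per-access translation:
#0 VA=0xF038340CC6E (r,user):
  L0: frame=0x16 idx=30 entry=0x19007 [P=1 RW=1 US=1 PS=0]
  L1: frame=0x19 idx=14 entry=0x1D007 [P=1 RW=1 US=1 PS=0]
  L2: frame=0x1D idx=26 entry=0x1E007 [P=1 RW=1 US=1 PS=0]
  L3: frame=0x1E idx=12 entry=0x20007 [P=1 RW=1 US=1 PS=0]
  → PA=0x20C6E  (4 entries read)
#1 VA=0xF038340CC6E (r,kernel):
  TLB hit vpn=0xF038340C → PA=0x20C6E
#2 VA=0x903000002CA (r,user):
  L0: frame=0x16 idx=18 entry=0x24007 [P=1 RW=1 US=1 PS=0]
  L1: frame=0x24 idx=12 entry=0x27007 [P=1 RW=1 US=1 PS=0]
  L2: frame=0x27 idx=0 entry=0x2B087 [P=1 RW=1 US=1 PS=1]
  → PA=0x2B2CA (huge @L2)  (3 entries read)
#3 VA=0xA8200E0439D (r,kernel):
  L0: frame=0x16 idx=21 entry=0x2E007 [P=1 RW=1 US=1 PS=0]
  L1: frame=0x2E idx=8 entry=0x30007 [P=1 RW=1 US=1 PS=0]
  L2: frame=0x30 idx=7 entry=0x34007 [P=1 RW=1 US=1 PS=0]
  L3: frame=0x34 idx=4 entry=0x35007 [P=1 RW=1 US=1 PS=0]
  → PA=0x3539D  (4 entries read)
#4 VA=0x70782218247 (r,user):
  L0: frame=0x16 idx=14 entry=0x36007 [P=1 RW=1 US=1 PS=0]
  L1: frame=0x36 idx=30 entry=0x38007 [P=1 RW=1 US=1 PS=0]
  L2: frame=0x38 idx=17 entry=0x39007 [P=1 RW=1 US=1 PS=0]
  L3: frame=0x39 idx=24 entry=0x3B003 [P=1 RW=1 US=0 PS=0]
  ⇒ fault: PROTECTION_VIOLATION  — 4 lookups
#5 VA=0x98643E00BC6 (r,user):
  L0: frame=0x16 idx=19 entry=0x3F007 [P=1 RW=1 US=1 PS=0]
  L1: frame=0x3F idx=25 entry=0x42007 [P=1 RW=1 US=1 PS=0]
  L2: frame=0x42 idx=31 entry=0x67004 [P=0 RW=0 US=1 PS=0]
  ⇒ fault: PAGE_NOT_PRESENT  — 3 lookups
#6 VA=0xF8502E1B5C2 (r,kernel):
  L0: frame=0x16 idx=31 entry=0x46007 [P=1 RW=1 US=1 PS=0]
  L1: frame=0x46 idx=20 entry=0x48007 [P=1 RW=1 US=1 PS=0]
  L2: frame=0x48 idx=23 entry=0x49007 [P=1 RW=1 US=1 PS=0]
  L3: frame=0x49 idx=27 entry=0x58000 [P=0 RW=0 US=0 PS=0]
  ⇒ fault: PAGE_NOT_PRESENT  — 4 lookups

TLB: [["0xF038340C", "0x20"], ["0x90300000", "0x2B"], ["0xA8200E04", "0x35"]]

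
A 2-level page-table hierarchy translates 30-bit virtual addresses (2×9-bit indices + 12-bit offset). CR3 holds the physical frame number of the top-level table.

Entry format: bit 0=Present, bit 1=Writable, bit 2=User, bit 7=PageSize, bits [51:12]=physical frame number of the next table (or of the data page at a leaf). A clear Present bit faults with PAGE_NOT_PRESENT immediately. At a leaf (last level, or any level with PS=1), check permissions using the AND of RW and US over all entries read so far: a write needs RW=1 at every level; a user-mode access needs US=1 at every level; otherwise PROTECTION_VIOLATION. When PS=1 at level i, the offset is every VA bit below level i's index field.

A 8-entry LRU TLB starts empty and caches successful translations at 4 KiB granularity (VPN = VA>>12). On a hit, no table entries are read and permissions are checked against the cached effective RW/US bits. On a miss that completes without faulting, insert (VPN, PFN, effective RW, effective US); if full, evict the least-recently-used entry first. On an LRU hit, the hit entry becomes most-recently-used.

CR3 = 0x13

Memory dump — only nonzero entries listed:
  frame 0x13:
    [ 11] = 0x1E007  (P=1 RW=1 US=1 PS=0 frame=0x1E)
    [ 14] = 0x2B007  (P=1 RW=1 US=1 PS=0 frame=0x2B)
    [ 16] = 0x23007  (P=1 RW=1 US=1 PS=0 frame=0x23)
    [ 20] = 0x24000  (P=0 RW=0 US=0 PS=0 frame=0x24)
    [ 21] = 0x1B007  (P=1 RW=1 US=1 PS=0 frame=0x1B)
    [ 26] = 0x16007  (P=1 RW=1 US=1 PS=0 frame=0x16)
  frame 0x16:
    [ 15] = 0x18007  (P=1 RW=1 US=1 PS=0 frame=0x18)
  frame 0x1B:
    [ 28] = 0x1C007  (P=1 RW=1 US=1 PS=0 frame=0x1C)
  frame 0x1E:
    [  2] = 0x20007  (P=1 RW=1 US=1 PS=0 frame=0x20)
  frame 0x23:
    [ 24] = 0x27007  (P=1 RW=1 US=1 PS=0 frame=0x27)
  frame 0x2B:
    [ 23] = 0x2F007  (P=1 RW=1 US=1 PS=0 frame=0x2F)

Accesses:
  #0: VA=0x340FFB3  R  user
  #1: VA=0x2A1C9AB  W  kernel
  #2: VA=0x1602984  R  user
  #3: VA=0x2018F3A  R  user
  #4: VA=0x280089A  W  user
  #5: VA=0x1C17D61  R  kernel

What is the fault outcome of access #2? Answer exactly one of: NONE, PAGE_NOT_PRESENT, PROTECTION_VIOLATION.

Walk each access:
#0 VA=0x340FFB3 (r,user):
  lvl0: tbl 0x13, slot 26 ⇒ 0x16007 (P1/RW1/US1/PS0)
  lvl1: tbl 0x16, slot 15 ⇒ 0x18007 (P1/RW1/US1/PS0)
  ⇒ phys 0x18FB3  [2 reads]
#1 VA=0x2A1C9AB (w,kernel):
  lvl0: tbl 0x13, slot 21 ⇒ 0x1B007 (P1/RW1/US1/PS0)
  lvl1: tbl 0x1B, slot 28 ⇒ 0x1C007 (P1/RW1/US1/PS0)
  ⇒ phys 0x1C9AB  [2 reads]
#2 VA=0x1602984 (r,user):
  lvl0: tbl 0x13, slot 11 ⇒ 0x1E007 (P1/RW1/US1/PS0)
  lvl1: tbl 0x1E, slot 2 ⇒ 0x20007 (P1/RW1/US1/PS0)
  ⇒ phys 0x20984  [2 reads]
#3 VA=0x2018F3A (r,user):
  lvl0: tbl 0x13, slot 16 ⇒ 0x23007 (P1/RW1/US1/PS0)
  lvl1: tbl 0x23, slot 24 ⇒ 0x27007 (P1/RW1/US1/PS0)
  ⇒ phys 0x27F3A  [2 reads]
#4 VA=0x280089A (w,user):
  lvl0: tbl 0x13, slot 20 ⇒ 0x24000 (P0/RW0/US0/PS0)
  ✗ PAGE_NOT_PRESENT  [1 reads]
#5 VA=0x1C17D61 (r,kernel):
  lvl0: tbl 0x13, slot 14 ⇒ 0x2B007 (P1/RW1/US1/PS0)
  lvl1: tbl 0x2B, slot 23 ⇒ 0x2F007 (P1/RW1/US1/PS0)
  ⇒ phys 0x2FD61  [2 reads]

Access #2 fault: NONE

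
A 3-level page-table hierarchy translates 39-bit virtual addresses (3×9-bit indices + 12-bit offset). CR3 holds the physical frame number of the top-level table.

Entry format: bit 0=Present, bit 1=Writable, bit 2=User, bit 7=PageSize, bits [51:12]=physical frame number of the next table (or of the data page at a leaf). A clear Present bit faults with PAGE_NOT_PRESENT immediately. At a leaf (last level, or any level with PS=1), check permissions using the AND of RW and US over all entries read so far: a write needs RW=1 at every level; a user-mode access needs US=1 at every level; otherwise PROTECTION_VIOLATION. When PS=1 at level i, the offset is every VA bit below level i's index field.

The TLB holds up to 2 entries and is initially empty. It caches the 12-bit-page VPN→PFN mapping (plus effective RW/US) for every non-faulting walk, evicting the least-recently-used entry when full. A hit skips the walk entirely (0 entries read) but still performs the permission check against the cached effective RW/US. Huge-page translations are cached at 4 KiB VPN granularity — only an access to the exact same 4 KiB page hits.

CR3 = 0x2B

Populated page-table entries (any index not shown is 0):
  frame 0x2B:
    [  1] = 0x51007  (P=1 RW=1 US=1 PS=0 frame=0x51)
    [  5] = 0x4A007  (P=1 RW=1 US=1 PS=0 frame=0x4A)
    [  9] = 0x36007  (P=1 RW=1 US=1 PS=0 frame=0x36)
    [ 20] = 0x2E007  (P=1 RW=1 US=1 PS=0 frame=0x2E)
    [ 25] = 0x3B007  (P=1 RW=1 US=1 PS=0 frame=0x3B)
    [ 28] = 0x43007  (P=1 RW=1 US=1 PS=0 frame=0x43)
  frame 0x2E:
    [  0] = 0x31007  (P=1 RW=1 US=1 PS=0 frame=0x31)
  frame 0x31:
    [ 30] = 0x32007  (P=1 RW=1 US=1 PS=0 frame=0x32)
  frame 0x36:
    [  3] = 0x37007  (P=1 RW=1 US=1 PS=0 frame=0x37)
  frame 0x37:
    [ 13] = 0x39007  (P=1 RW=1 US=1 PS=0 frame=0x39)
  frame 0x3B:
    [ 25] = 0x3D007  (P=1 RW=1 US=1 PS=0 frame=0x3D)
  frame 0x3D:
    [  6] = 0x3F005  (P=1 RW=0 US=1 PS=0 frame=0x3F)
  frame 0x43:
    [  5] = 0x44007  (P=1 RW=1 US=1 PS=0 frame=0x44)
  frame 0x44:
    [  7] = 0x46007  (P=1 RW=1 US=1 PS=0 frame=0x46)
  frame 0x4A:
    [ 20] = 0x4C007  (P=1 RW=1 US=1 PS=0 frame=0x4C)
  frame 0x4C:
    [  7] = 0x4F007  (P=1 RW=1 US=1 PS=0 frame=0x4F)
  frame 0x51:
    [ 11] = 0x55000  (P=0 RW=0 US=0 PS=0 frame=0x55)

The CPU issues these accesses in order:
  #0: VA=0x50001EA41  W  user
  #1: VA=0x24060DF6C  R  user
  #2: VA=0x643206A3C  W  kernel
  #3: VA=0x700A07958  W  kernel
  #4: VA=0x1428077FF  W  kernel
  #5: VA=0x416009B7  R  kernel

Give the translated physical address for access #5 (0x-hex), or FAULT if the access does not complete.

Per-access translation:
#0 VA=0x50001EA41 (w,user):
  L0 @0x2B[20] → 0x2E007  P=1,RW=1,US=1,PS=0
  L1 @0x2E[0] → 0x31007  P=1,RW=1,US=1,PS=0
  L2 @0x31[30] → 0x32007  P=1,RW=1,US=1,PS=0
  ✓ 0x32A41  — 3 lookups
#1 VA=0x24060DF6C (r,user):
  L0 @0x2B[9] → 0x36007  P=1,RW=1,US=1,PS=0
  L1 @0x36[3] → 0x37007  P=1,RW=1,US=1,PS=0
  L2 @0x37[13] → 0x39007  P=1,RW=1,US=1,PS=0
  ✓ 0x39F6C  — 3 lookups
#2 VA=0x643206A3C (w,kernel):
  L0 @0x2B[25] → 0x3B007  P=1,RW=1,US=1,PS=0
  L1 @0x3B[25] → 0x3D007  P=1,RW=1,US=1,PS=0
  L2 @0x3D[6] → 0x3F005  P=1,RW=0,US=1,PS=0
  → PROTECTION_VIOLATION  (3 entries read)
#3 VA=0x700A07958 (w,kernel):
  L0 @0x2B[28] → 0x43007  P=1,RW=1,US=1,PS=0
  L1 @0x43[5] → 0x44007  P=1,RW=1,US=1,PS=0
  L2 @0x44[7] → 0x46007  P=1,RW=1,US=1,PS=0
  ✓ 0x46958  — 3 lookups
#4 VA=0x1428077FF (w,kernel):
  L0 @0x2B[5] → 0x4A007  P=1,RW=1,US=1,PS=0
  L1 @0x4A[20] → 0x4C007  P=1,RW=1,US=1,PS=0
  L2 @0x4C[7] → 0x4F007  P=1,RW=1,US=1,PS=0
  ✓ 0x4F7FF  — 3 lookups
#5 VA=0x416009B7 (r,kernel):
  L0 @0x2B[1] → 0x51007  P=1,RW=1,US=1,PS=0
  L1 @0x51[11] → 0x55000  P=0,RW=0,US=0,PS=0
  → PAGE_NOT_PRESENT  (2 entries read)

Access #5 PA: FAULT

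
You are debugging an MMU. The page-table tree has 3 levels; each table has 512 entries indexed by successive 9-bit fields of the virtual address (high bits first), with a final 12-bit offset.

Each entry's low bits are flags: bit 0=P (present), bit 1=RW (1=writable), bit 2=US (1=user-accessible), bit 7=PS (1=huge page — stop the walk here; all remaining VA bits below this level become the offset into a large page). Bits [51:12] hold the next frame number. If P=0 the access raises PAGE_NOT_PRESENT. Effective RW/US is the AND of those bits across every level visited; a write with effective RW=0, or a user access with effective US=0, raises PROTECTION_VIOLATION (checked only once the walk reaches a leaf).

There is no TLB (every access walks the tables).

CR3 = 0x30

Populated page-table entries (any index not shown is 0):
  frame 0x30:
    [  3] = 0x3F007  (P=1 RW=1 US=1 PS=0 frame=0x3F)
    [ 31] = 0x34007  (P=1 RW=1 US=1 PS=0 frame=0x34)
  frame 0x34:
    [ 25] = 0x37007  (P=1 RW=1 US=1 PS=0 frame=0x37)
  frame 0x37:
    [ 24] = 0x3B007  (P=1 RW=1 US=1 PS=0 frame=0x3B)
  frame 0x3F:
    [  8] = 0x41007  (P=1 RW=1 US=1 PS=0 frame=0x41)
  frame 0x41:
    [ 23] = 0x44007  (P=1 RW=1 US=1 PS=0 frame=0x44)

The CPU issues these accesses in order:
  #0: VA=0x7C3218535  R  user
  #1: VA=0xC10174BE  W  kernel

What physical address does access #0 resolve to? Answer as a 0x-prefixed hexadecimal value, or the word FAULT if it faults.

Trace:
#0 VA=0x7C3218535 (r,user):
  lvl0: tbl 0x30, slot 31 ⇒ 0x34007 (P1/RW1/US1/PS0)
  lvl1: tbl 0x34, slot 25 ⇒ 0x37007 (P1/RW1/US1/PS0)
  lvl2: tbl 0x37, slot 24 ⇒ 0x3B007 (P1/RW1/US1/PS0)
  → PA=0x3B535  (3 entries read)
#1 VA=0xC10174BE (w,kernel):
  lvl0: tbl 0x30, slot 3 ⇒ 0x3F007 (P1/RW1/US1/PS0)
  lvl1: tbl 0x3F, slot 8 ⇒ 0x41007 (P1/RW1/US1/PS0)
  lvl2: tbl 0x41, slot 23 ⇒ 0x44007 (P1/RW1/US1/PS0)
  → PA=0x444BE  (3 entries read)

Access #0 PA: 0x3B535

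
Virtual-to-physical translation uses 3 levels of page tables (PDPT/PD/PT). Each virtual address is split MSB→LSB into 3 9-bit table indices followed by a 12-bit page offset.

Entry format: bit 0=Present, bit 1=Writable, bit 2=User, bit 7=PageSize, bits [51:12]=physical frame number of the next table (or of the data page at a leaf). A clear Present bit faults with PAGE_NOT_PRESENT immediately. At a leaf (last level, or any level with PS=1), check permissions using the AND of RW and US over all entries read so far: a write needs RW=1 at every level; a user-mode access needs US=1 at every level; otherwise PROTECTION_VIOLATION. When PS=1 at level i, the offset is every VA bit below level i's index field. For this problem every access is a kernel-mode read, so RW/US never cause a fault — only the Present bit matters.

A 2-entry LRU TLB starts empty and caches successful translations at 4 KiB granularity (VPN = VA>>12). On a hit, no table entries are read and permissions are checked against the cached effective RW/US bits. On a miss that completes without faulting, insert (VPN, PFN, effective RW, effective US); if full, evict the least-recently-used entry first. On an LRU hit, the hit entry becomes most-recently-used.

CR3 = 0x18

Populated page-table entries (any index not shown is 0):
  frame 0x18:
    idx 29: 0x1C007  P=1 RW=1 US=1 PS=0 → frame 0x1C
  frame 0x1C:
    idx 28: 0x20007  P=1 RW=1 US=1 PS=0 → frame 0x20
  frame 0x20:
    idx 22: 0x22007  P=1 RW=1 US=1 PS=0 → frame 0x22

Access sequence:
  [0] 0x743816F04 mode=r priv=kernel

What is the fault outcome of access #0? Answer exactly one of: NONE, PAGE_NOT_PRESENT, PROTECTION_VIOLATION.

Per-access translation:
#0 VA=0x743816F04 (r,kernel):
  L0 @0x18[29] → 0x1C007  P=1,RW=1,US=1,PS=0
  L1 @0x1C[28] → 0x20007  P=1,RW=1,US=1,PS=0
  L2 @0x20[22] → 0x22007  P=1,RW=1,US=1,PS=0
  ✓ 0x22F04  — 3 lookups

Access #0 fault: NONE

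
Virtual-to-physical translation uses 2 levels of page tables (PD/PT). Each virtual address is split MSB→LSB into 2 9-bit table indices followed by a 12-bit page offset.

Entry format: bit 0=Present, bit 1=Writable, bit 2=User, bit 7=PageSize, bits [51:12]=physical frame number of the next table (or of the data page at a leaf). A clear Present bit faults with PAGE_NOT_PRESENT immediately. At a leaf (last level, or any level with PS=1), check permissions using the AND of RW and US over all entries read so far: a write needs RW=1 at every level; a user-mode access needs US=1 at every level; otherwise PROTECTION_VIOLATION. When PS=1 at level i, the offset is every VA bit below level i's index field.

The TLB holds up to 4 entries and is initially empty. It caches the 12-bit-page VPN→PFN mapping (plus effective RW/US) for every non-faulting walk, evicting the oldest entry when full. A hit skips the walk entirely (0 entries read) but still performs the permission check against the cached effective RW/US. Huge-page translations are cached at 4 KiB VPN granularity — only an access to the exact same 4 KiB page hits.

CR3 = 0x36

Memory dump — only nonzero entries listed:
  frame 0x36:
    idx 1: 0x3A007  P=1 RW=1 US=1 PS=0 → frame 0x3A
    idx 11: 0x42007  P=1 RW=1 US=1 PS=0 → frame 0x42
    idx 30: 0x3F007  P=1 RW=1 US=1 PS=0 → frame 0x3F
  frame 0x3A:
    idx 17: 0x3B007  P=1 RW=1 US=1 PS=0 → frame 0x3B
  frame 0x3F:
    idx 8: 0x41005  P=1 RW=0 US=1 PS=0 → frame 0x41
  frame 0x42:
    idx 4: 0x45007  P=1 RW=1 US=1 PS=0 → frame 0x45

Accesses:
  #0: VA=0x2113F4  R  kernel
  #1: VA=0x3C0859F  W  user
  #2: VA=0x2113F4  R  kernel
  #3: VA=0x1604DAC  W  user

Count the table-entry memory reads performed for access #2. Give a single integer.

Per-access translation:
#0 VA=0x2113F4 (r,kernel):
  lvl0: tbl 0x36, slot 1 ⇒ 0x3A007 (P1/RW1/US1/PS0)
  lvl1: tbl 0x3A, slot 17 ⇒ 0x3B007 (P1/RW1/US1/PS0)
  → PA=0x3B3F4  (2 entries read)
#1 VA=0x3C0859F (w,user):
  lvl0: tbl 0x36, slot 30 ⇒ 0x3F007 (P1/RW1/US1/PS0)
  lvl1: tbl 0x3F, slot 8 ⇒ 0x41005 (P1/RW0/US1/PS0)
  ⇒ fault: PROTECTION_VIOLATION  — 2 lookups
#2 VA=0x2113F4 (r,kernel):
  TLB hit vpn=0x211 → PA=0x3B3F4
#3 VA=0x1604DAC (w,user):
  lvl0: tbl 0x36, slot 11 ⇒ 0x42007 (P1/RW1/US1/PS0)
  lvl1: tbl 0x42, slot 4 ⇒ 0x45007 (P1/RW1/US1/PS0)
  → PA=0x45DAC  (2 entries read)

Entries read for #2: 0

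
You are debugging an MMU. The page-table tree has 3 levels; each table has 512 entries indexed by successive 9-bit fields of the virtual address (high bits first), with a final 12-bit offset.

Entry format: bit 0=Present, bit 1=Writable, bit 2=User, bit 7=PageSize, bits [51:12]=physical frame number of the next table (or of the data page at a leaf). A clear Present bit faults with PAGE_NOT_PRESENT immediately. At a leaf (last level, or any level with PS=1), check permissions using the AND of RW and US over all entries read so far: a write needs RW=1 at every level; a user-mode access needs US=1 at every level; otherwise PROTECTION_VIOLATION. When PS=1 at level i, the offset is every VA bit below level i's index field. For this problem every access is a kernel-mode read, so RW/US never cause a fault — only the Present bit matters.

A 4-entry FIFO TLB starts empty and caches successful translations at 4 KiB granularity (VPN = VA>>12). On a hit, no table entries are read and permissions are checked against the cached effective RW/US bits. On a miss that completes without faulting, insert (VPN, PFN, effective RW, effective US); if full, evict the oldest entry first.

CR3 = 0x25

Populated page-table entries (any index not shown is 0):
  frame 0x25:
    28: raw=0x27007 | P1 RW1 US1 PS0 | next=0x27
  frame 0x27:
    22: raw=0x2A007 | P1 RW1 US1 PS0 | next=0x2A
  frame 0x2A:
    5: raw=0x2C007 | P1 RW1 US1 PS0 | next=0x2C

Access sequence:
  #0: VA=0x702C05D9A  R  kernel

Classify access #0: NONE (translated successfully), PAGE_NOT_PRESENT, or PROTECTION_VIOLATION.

Per-access translation:
#0 VA=0x702C05D9A (r,kernel):
  L0 @0x25[28] → 0x27007  P=1,RW=1,US=1,PS=0
  L1 @0x27[22] → 0x2A007  P=1,RW=1,US=1,PS=0
  L2 @0x2A[5] → 0x2C007  P=1,RW=1,US=1,PS=0
  ⇒ phys 0x2CD9A  [3 reads]

Access #0 fault: NONE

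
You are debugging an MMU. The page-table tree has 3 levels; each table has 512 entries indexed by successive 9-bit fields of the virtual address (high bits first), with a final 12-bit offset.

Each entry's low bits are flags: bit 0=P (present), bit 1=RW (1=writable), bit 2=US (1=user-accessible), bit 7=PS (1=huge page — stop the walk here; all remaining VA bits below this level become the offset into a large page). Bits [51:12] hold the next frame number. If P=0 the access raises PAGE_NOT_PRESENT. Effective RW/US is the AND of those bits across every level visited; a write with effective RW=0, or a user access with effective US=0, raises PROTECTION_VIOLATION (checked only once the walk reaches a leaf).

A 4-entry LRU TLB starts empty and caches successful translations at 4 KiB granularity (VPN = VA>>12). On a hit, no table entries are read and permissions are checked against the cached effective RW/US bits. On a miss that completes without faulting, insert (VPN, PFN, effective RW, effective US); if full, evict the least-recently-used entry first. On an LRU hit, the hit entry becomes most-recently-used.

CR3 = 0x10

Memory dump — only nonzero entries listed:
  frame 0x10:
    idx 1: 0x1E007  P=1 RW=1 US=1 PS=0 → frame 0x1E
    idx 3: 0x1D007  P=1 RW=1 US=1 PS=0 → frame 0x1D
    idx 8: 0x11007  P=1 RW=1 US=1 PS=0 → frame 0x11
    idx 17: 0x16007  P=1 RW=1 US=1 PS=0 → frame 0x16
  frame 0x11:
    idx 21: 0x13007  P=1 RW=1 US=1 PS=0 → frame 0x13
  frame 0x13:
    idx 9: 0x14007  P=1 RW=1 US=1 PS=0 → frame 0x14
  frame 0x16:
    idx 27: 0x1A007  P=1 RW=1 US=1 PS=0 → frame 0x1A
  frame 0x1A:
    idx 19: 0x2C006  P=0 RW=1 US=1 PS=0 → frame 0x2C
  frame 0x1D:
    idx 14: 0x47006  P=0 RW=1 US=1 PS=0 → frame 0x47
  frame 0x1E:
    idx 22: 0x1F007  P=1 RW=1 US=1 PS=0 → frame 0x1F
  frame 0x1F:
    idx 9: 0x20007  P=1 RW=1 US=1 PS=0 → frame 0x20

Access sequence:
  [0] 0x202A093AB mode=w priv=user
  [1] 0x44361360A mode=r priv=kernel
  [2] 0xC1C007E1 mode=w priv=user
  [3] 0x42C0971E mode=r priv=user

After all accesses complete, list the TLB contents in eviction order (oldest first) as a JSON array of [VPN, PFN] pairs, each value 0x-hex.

Per-access translation:
#0 VA=0x202A093AB (w,user):
  [0] read 0x10 idx=8: raw=0x11007 flags P=1 W=1 U=1 S=0
  [1] read 0x11 idx=21: raw=0x13007 flags P=1 W=1 U=1 S=0
  [2] read 0x13 idx=9: raw=0x14007 flags P=1 W=1 U=1 S=0
  → PA=0x143AB  (3 entries read)
#1 VA=0x44361360A (r,kernel):
  [0] read 0x10 idx=17: raw=0x16007 flags P=1 W=1 U=1 S=0
  [1] read 0x16 idx=27: raw=0x1A007 flags P=1 W=1 U=1 S=0
  [2] read 0x1A idx=19: raw=0x2C006 flags P=0 W=1 U=1 S=0
  ✗ PAGE_NOT_PRESENT  [3 reads]
#2 VA=0xC1C007E1 (w,user):
  [0] read 0x10 idx=3: raw=0x1D007 flags P=1 W=1 U=1 S=0
  [1] read 0x1D idx=14: raw=0x47006 flags P=0 W=1 U=1 S=0
  ✗ PAGE_NOT_PRESENT  [2 reads]
#3 VA=0x42C0971E (r,user):
  [0] read 0x10 idx=1: raw=0x1E007 flags P=1 W=1 U=1 S=0
  [1] read 0x1E idx=22: raw=0x1F007 flags P=1 W=1 U=1 S=0
  [2] read 0x1F idx=9: raw=0x20007 flags P=1 W=1 U=1 S=0
  → PA=0x2071E  (3 entries read)

TLB: [["0x202A09", "0x14"], ["0x42C09", "0x20"]]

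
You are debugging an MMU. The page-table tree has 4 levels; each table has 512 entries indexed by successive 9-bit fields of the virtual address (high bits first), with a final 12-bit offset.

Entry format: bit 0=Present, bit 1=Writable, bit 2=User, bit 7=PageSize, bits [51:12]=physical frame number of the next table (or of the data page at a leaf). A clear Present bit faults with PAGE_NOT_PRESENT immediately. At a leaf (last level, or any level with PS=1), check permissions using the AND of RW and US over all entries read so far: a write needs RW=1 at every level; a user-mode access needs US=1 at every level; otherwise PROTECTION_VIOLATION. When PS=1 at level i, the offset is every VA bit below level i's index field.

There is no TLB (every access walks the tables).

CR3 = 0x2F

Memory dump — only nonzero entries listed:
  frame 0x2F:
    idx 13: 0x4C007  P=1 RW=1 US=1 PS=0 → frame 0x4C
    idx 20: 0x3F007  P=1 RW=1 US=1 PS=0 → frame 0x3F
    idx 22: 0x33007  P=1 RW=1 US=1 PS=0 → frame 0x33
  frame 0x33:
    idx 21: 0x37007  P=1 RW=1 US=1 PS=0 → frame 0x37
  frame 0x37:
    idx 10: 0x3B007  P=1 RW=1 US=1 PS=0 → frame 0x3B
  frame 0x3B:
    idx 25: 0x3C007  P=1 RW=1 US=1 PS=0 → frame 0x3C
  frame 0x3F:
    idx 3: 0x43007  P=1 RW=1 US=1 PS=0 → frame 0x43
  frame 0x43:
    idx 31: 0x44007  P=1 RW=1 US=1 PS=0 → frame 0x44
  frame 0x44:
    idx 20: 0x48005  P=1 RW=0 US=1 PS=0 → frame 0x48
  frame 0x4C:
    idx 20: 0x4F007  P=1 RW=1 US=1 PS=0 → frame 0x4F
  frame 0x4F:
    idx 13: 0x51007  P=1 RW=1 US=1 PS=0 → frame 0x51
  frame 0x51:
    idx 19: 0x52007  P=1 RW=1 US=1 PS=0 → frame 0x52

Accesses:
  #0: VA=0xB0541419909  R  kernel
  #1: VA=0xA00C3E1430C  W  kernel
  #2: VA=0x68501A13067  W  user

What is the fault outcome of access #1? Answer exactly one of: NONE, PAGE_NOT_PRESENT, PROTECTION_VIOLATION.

Trace:
#0 VA=0xB0541419909 (r,kernel):
  L0 @0x2F[22] → 0x33007  P=1,RW=1,US=1,PS=0
  L1 @0x33[21] → 0x37007  P=1,RW=1,US=1,PS=0
  L2 @0x37[10] → 0x3B007  P=1,RW=1,US=1,PS=0
  L3 @0x3B[25] → 0x3C007  P=1,RW=1,US=1,PS=0
  → PA=0x3C909  (4 entries read)
#1 VA=0xA00C3E1430C (w,kernel):
  L0 @0x2F[20] → 0x3F007  P=1,RW=1,US=1,PS=0
  L1 @0x3F[3] → 0x43007  P=1,RW=1,US=1,PS=0
  L2 @0x43[31] → 0x44007  P=1,RW=1,US=1,PS=0
  L3 @0x44[20] → 0x48005  P=1,RW=0,US=1,PS=0
  ⇒ fault: PROTECTION_VIOLATION  — 4 lookups
#2 VA=0x68501A13067 (w,user):
  L0 @0x2F[13] → 0x4C007  P=1,RW=1,US=1,PS=0
  L1 @0x4C[20] → 0x4F007  P=1,RW=1,US=1,PS=0
  L2 @0x4F[13] → 0x51007  P=1,RW=1,US=1,PS=0
  L3 @0x51[19] → 0x52007  P=1,RW=1,US=1,PS=0
  → PA=0x52067  (4 entries read)

Access #1 fault: PROTECTION_VIOLATION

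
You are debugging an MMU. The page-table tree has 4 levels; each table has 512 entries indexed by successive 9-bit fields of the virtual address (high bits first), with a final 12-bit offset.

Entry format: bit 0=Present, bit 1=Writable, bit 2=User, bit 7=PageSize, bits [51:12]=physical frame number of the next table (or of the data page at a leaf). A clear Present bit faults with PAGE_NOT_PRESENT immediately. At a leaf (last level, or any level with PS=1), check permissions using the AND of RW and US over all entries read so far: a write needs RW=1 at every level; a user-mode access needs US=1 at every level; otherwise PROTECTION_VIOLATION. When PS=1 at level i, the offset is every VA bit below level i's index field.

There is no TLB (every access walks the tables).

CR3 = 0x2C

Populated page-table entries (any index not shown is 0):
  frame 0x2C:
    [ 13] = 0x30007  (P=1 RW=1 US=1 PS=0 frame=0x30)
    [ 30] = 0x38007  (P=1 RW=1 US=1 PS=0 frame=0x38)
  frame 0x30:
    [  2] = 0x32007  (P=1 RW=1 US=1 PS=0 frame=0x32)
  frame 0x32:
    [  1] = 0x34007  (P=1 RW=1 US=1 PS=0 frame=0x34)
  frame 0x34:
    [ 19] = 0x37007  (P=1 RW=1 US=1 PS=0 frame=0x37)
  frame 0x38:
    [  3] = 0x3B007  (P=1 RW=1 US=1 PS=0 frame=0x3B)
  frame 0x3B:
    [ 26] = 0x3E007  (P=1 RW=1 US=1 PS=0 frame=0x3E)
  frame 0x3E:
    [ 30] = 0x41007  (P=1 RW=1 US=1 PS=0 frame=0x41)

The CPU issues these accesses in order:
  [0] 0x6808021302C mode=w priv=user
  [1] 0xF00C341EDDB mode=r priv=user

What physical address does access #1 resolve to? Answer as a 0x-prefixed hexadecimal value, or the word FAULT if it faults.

Trace:
#0 VA=0x6808021302C (w,user):
  L0: frame=0x2C idx=13 entry=0x30007 [P=1 RW=1 US=1 PS=0]
  L1: frame=0x30 idx=2 entry=0x32007 [P=1 RW=1 US=1 PS=0]
  L2: frame=0x32 idx=1 entry=0x34007 [P=1 RW=1 US=1 PS=0]
  L3: frame=0x34 idx=19 entry=0x37007 [P=1 RW=1 US=1 PS=0]
  ✓ 0x3702C  — 4 lookups
#1 VA=0xF00C341EDDB (r,user):
  L0: frame=0x2C idx=30 entry=0x38007 [P=1 RW=1 US=1 PS=0]
  L1: frame=0x38 idx=3 entry=0x3B007 [P=1 RW=1 US=1 PS=0]
  L2: frame=0x3B idx=26 entry=0x3E007 [P=1 RW=1 US=1 PS=0]
  L3: frame=0x3E idx=30 entry=0x41007 [P=1 RW=1 US=1 PS=0]
  ✓ 0x41DDB  — 4 lookups

Access #1 PA: 0x41DDB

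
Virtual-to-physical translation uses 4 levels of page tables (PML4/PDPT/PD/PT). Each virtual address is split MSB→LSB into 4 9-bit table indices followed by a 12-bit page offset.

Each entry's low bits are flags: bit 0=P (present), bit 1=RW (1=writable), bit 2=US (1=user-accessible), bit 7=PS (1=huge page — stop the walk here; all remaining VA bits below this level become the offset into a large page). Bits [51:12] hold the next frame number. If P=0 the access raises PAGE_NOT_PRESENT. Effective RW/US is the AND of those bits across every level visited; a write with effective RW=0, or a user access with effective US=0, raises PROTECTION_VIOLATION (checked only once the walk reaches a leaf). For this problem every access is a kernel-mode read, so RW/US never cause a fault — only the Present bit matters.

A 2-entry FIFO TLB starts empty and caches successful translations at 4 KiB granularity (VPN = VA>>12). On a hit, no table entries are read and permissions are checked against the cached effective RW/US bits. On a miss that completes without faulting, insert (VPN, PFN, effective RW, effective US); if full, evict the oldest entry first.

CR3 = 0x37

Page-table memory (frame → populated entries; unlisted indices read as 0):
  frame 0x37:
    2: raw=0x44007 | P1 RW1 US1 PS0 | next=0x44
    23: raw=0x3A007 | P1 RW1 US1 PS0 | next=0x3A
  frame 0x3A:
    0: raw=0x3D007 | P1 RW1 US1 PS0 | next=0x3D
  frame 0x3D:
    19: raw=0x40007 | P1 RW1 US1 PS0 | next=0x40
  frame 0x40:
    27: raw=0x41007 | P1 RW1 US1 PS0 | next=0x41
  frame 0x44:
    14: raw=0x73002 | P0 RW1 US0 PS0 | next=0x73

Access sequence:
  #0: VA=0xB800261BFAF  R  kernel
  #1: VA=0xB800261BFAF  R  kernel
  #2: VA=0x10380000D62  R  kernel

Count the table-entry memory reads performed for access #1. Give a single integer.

Trace:
#0 VA=0xB800261BFAF (r,kernel):
  lvl0: tbl 0x37, slot 23 ⇒ 0x3A007 (P1/RW1/US1/PS0)
  lvl1: tbl 0x3A, slot 0 ⇒ 0x3D007 (P1/RW1/US1/PS0)
  lvl2: tbl 0x3D, slot 19 ⇒ 0x40007 (P1/RW1/US1/PS0)
  lvl3: tbl 0x40, slot 27 ⇒ 0x41007 (P1/RW1/US1/PS0)
  ✓ 0x41FAF  — 4 lookups
#1 VA=0xB800261BFAF (r,kernel):
  TLB hit vpn=0xB800261B → PA=0x41FAF
#2 VA=0x10380000D62 (r,kernel):
  lvl0: tbl 0x37, slot 2 ⇒ 0x44007 (P1/RW1/US1/PS0)
  lvl1: tbl 0x44, slot 14 ⇒ 0x73002 (P0/RW1/US0/PS0)
  → PAGE_NOT_PRESENT  (2 entries read)

Entries read for #1: 0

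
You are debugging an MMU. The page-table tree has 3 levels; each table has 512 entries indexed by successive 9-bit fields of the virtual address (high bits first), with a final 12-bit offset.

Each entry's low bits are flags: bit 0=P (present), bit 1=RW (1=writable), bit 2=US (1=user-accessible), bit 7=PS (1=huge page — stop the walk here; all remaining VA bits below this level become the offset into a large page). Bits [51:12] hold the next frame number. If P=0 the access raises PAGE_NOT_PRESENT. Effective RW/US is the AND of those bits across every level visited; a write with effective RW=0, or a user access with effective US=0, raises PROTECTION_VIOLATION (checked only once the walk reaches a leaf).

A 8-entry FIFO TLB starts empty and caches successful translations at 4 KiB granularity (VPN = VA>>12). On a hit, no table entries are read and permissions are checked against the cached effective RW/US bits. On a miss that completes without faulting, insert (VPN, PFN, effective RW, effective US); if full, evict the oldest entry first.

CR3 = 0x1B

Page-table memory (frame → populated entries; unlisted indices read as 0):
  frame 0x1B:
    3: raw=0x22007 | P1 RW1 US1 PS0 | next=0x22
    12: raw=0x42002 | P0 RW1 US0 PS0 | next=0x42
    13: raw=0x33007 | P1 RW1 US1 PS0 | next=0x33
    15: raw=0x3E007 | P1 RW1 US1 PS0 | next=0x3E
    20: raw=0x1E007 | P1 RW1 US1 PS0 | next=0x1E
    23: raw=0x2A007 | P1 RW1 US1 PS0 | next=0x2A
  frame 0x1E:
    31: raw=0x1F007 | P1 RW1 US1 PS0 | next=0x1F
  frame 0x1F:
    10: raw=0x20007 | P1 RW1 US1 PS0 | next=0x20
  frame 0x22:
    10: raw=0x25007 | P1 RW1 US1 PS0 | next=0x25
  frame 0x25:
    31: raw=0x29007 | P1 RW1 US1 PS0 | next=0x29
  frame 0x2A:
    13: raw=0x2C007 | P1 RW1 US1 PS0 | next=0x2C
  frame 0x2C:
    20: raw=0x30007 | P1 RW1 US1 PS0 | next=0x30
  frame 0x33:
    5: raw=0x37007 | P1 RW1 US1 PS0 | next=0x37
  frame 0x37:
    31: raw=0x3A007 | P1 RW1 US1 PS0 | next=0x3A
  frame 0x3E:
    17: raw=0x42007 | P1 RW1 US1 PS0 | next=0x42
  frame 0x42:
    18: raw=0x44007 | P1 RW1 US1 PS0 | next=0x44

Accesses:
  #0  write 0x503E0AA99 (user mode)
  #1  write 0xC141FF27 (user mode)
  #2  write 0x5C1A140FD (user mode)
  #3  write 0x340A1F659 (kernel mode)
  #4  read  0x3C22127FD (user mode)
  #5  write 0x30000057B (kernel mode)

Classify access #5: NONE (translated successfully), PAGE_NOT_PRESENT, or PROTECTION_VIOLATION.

Walk each access:
#0 VA=0x503E0AA99 (w,user):
  [0] read 0x1B idx=20: raw=0x1E007 flags P=1 W=1 U=1 S=0
  [1] read 0x1E idx=31: raw=0x1F007 flags P=1 W=1 U=1 S=0
  [2] read 0x1F idx=10: raw=0x20007 flags P=1 W=1 U=1 S=0
  ⇒ phys 0x20A99  [3 reads]
#1 VA=0xC141FF27 (w,user):
  [0] read 0x1B idx=3: raw=0x22007 flags P=1 W=1 U=1 S=0
  [1] read 0x22 idx=10: raw=0x25007 flags P=1 W=1 U=1 S=0
  [2] read 0x25 idx=31: raw=0x29007 flags P=1 W=1 U=1 S=0
  ⇒ phys 0x29F27  [3 reads]
#2 VA=0x5C1A140FD (w,user):
  [0] read 0x1B idx=23: raw=0x2A007 flags P=1 W=1 U=1 S=0
  [1] read 0x2A idx=13: raw=0x2C007 flags P=1 W=1 U=1 S=0
  [2] read 0x2C idx=20: raw=0x30007 flags P=1 W=1 U=1 S=0
  ⇒ phys 0x300FD  [3 reads]
#3 VA=0x340A1F659 (w,kernel):
  [0] read 0x1B idx=13: raw=0x33007 flags P=1 W=1 U=1 S=0
  [1] read 0x33 idx=5: raw=0x37007 flags P=1 W=1 U=1 S=0
  [2] read 0x37 idx=31: raw=0x3A007 flags P=1 W=1 U=1 S=0
  ⇒ phys 0x3A659  [3 reads]
#4 VA=0x3C22127FD (r,user):
  [0] read 0x1B idx=15: raw=0x3E007 flags P=1 W=1 U=1 S=0
  [1] read 0x3E idx=17: raw=0x42007 flags P=1 W=1 U=1 S=0
  [2] read 0x42 idx=18: raw=0x44007 flags P=1 W=1 U=1 S=0
  ⇒ phys 0x447FD  [3 reads]
#5 VA=0x30000057B (w,kernel):
  [0] read 0x1B idx=12: raw=0x42002 flags P=0 W=1 U=0 S=0
  ⇒ fault: PAGE_NOT_PRESENT  — 1 lookups

Access #5 fault: PAGE_NOT_PRESENT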